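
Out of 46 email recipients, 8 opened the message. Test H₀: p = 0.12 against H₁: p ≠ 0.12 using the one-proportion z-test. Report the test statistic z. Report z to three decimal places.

z = 1.125

With x = 8 successes in n = 46, p̂ = 0.17391.
Under H₀, SE = √(p₀(1−p₀)/n) = √(0.12·0.88/46) = √0.002295652 = 0.047913.
z = (p̂ − p₀)/SE = (0.17391 − 0.12)/0.047913 = 1.125.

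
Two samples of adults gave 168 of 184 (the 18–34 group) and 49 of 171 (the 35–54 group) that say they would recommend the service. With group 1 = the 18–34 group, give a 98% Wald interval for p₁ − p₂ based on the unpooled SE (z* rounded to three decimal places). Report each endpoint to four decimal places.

p̂₁ = 0.91304, p̂₂ = 0.28655, so the observed difference is 0.62649.
SE = √(0.000431495 + 0.001195550) = √0.001627045 = 0.040337.
z* = 2.326 at the 98% level. Margin = 2.326·0.040337 = 0.09382.
Interval: 0.62649 ± 0.09382 → (0.5327, 0.7203).

(0.5327, 0.7203)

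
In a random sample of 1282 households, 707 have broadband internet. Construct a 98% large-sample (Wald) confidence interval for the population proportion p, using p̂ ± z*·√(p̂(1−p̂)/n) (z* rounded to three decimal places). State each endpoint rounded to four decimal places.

(0.5192, 0.5838)

p̂ = 707/1282 = 0.55148.
SE = √(p̂(1−p̂)/n) = √(0.247350/1282) = 0.013890.
For 98% confidence, z* = 2.326.
Margin of error: 2.326 × 0.013890 = 0.03231.
Interval: 0.55148 ± 0.03231 → (0.5192, 0.5838).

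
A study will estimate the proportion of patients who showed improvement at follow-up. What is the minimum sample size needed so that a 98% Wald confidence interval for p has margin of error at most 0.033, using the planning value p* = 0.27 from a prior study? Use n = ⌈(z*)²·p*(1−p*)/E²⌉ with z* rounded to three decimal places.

For 98% confidence, z* = 2.326.
p*(1−p*) = 0.1971.
Required n before rounding: 5.410276 × 0.1971 / 0.033² = 979.215.
Rounding up, n = 980.

n = 980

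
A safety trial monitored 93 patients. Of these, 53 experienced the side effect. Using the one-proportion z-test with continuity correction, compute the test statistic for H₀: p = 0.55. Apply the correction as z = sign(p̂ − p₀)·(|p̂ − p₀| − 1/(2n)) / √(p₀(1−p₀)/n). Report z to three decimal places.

z = 0.281

Sample proportion p̂ = 53/93 = 0.56989. p̂ − p₀ = 0.019892.
Continuity correction 1/(2n) = 1/186 = 0.005376.
Corrected numerator: |0.019892| − 0.005376 = 0.014516.
Under H₀, SE = √(p₀(1−p₀)/n) = √(0.55·0.45/93) = √0.002661290 = 0.051588.
z = (+)0.014516/0.051588 = 0.281.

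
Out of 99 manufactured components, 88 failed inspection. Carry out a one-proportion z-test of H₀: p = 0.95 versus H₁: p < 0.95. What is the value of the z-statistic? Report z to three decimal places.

z = -2.790

Sample proportion p̂ = 88/99 = 0.88889.
Under H₀, SE = √(p₀(1−p₀)/n) = √(0.95·0.05/99) = √0.000479798 = 0.021904.
z = (0.88889 − 0.95)/0.021904 = -0.06111/0.021904 = -2.790.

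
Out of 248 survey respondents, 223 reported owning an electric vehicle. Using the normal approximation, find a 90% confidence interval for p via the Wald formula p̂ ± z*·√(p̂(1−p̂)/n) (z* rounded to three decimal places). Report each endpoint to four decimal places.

(0.8677, 0.9306)

p̂ = 223/248 = 0.89919.
SE = √(p̂(1−p̂)/n) = √(0.090645/248) = 0.019118.
For 90% confidence, z* = 1.645.
Margin = 1.645·0.019118 = 0.03145.
Interval: 0.89919 ± 0.03145 → (0.8677, 0.9306).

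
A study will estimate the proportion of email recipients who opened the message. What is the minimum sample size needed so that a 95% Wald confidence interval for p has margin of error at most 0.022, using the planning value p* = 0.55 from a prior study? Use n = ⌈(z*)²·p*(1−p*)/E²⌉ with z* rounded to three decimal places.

For 95% confidence, z* = 1.960.
p*(1−p*) = 0.55·0.45 = 0.2475.
Required n before rounding: 3.841600 × 0.2475 / 0.022² = 1964.455.
Rounding up, n = 1965.

n = 1965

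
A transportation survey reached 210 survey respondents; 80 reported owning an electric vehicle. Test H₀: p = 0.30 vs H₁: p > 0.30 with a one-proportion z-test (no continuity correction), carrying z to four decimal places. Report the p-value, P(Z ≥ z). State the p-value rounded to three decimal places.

p-value = 0.005

The sample proportion is 80/210 = 0.38095.
SE₀ = √(0.30·0.70/210) = 0.031623.
Test statistic (full precision, shown to 4 dp): z = (80/210 − 0.30)/SE₀ ≈ 2.5599.
p-value = P(Z ≥ z) with z = 2.5599 → 0.005.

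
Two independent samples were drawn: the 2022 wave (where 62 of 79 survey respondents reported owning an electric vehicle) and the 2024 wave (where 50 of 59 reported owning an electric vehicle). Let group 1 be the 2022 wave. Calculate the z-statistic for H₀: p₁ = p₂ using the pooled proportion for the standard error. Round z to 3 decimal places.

z = -0.931

Sample proportions: p̂₁ = 62/79 = 0.78481 and p̂₂ = 50/59 = 0.84746.
Pooling: p̂ = 112/138 = 0.81159.
Pooled SE = √[0.1529091·0.02960738] ≈ 0.067285.
z = -0.06265/0.067285 = -0.931.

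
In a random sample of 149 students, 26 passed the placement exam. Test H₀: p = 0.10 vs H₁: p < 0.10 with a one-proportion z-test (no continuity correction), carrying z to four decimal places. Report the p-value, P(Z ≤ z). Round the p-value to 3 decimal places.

With x = 26 successes in n = 149, p̂ = 0.17450.
Under H₀, SE = √(p₀(1−p₀)/n) = √(0.10·0.90/149) = √0.000604027 = 0.024577.
z = (p̂ − p₀)/SE = (26/149 − 0.10)/0.024577 ≈ 3.0312.
From the standard normal, P(Z ≤ z) = 0.999.

p-value = 0.999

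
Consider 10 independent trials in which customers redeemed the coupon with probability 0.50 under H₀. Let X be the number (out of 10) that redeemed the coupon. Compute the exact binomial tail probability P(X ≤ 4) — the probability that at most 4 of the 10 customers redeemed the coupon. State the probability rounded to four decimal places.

X is binomial with n = 10 and p = 0.50.
P(X ≤ 4) = Σ_{j=0}^{4} C(10,j)·0.50^j·0.50^{10−j}.
= 0.000977 + 0.009766 + 0.043945 + 0.117188 + 0.205078 = 0.3770.

P = 0.3770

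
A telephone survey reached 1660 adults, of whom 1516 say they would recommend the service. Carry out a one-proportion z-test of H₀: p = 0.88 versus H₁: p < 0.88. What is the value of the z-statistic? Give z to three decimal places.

z = 4.169

With x = 1516 successes in n = 1660, p̂ = 0.91325.
Null standard error: √(0.88·0.12/1660) = √0.000063614 = 0.007976.
z = (p̂ − p₀)/SE = (0.91325 − 0.88)/0.007976 = 4.169.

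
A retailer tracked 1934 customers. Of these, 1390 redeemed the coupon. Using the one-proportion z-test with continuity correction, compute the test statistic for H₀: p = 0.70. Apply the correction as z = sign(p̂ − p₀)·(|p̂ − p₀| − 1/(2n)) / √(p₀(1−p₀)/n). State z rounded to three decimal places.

With x = 1390 successes in n = 1934, p̂ = 0.71872. p̂ − p₀ = 0.018718.
Continuity correction 1/(2n) = 1/3868 = 0.000259.
Corrected numerator: |0.018718| − 0.000259 = 0.018459.
Null standard error: √(0.70·0.30/1934) = √0.000108583 = 0.010420.
z = +0.018459/0.010420 = 1.771.

z = 1.771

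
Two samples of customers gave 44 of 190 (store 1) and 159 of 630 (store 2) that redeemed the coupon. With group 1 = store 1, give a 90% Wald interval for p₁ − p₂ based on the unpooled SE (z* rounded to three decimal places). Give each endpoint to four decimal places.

(-0.0786, 0.0370)

p̂₁ = 44/190 = 0.23158, p̂₂ = 159/630 = 0.25238; p̂₁ − p̂₂ = -0.02080.
SE = √(0.000936580 + 0.000299500) = √0.001236080 = 0.035158.
z* = 1.645 at the 90% level. Margin of error = 0.05783.
So the interval runs from -0.0786 to 0.0370.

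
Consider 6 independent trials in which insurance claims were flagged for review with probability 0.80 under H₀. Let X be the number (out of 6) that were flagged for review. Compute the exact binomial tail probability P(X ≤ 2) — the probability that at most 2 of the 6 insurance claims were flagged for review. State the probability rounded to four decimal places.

P = 0.0170

X is binomial with n = 6 and p = 0.80.
P(X ≤ 2) = C(6,0)·0.80^0·0.20^6 + C(6,1)·0.80^1·0.20^5 + C(6,2)·0.80^2·0.20^4.
= 0.000064 + 0.001536 + 0.015360 = 0.0170.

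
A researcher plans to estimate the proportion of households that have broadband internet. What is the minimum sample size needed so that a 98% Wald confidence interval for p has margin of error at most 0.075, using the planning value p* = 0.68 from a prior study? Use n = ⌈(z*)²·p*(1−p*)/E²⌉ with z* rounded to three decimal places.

The 98% critical value is z* = 2.326.
p*(1−p*) = 0.68·0.32 = 0.2176.
(z*)²·p*(1−p*)/E² = 5.410276·0.2176/0.005625 = 209.294.
Rounding up, n = 210.

n = 210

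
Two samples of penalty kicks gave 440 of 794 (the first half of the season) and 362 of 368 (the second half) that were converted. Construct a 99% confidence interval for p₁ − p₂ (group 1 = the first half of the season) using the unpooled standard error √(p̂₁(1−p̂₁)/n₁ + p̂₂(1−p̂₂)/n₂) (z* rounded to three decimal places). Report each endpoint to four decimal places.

(-0.4781, -0.3810)

p̂₁ = 0.55416, p̂₂ = 0.98370, so the observed difference is -0.42954.
SE = √(0.000311168 + 0.000043583) = √0.000354751 = 0.018835.
The 99% critical value is z* = 2.576. Margin of error = 0.04852.
CI: -0.42954 ± 0.04852 = (-0.4781, -0.3810).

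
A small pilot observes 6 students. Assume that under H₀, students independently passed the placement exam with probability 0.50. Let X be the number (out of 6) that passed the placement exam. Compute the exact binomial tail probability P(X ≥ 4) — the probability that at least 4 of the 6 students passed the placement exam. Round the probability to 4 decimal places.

P = 0.3438

X is binomial with n = 6 and p = 0.50.
P(X ≥ 4) = C(6,4)·0.50^4·0.50^2 + C(6,5)·0.50^5·0.50^1 + C(6,6)·0.50^6·0.50^0.
= 0.234375 + 0.093750 + 0.015625 = 0.3438.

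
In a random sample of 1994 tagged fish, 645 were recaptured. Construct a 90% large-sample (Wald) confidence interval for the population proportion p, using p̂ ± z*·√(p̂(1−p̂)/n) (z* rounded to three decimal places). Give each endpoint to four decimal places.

With x = 645 successes in n = 1994, p̂ = 0.32347.
Standard error of p̂: √(0.218837/1994) = √0.000109748 = 0.010476.
The 90% critical value is z* = 1.645.
Margin = 1.645·0.010476 = 0.01723.
So the interval runs from 0.3062 to 0.3407.

(0.3062, 0.3407)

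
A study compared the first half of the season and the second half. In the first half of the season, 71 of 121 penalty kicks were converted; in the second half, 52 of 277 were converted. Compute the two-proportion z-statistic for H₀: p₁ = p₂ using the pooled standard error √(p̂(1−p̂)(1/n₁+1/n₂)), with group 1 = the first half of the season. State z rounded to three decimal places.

p̂₁ = 71/121 = 0.58678, p̂₂ = 52/277 = 0.18773.
Pooled p̂ = (71+52)/(121+277) = 123/398 = 0.30905.
SE = √[p̂(1−p̂)(1/n₁+1/n₂)] = √[0.30905·0.69095·(1/121+1/277)] ≈ 0.050355.
z = (p̂₁ − p̂₂)/SE = (0.58678 − 0.18773)/0.050355 = 0.39905/0.050355 = 7.925.

z = 7.925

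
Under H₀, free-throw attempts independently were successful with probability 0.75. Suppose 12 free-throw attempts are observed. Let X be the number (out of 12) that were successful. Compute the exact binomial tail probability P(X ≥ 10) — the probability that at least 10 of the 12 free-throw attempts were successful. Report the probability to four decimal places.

X is binomial with n = 12 and p = 0.75.
P(X ≥ 10) = C(12,10)·0.75^10·0.25^2 + C(12,11)·0.75^11·0.25^1 + C(12,12)·0.75^12·0.25^0.
= 0.232293 + 0.126705 + 0.031676 = 0.3907.

P = 0.3907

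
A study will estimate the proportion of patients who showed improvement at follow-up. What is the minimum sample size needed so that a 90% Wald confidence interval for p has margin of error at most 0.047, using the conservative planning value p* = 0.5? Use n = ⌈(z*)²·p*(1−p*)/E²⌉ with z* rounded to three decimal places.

z* = 1.645 at the 90% level.
p*(1−p*) = 0.50·0.50 = 0.2500.
(z*)²·p*(1−p*)/E² = 2.706025·0.2500/0.002209 = 306.250.
⌈306.250⌉ = 307.

n = 307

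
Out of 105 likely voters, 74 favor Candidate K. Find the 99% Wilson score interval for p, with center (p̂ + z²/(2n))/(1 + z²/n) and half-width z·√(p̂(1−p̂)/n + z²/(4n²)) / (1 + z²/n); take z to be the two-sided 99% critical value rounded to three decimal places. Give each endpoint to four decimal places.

(0.5807, 0.8045)

p̂ = 74/105 = 0.70476; z = 2.576, so z² = 6.635776.
Denominator 1 + z²/n = 1 + 6.635776/105 = 1.063198.
Center = (0.70476 + 0.031599)/1.063198 = 0.69259.
Radicand: p̂(1−p̂)/n + z²/(4n²) = 0.001981643 + 0.000150471 = 0.002132114.
Half-width = z·√(radicand)/denom = 2.576·0.046175/1.063198 = 0.11188.
So the interval runs from 0.5807 to 0.8045.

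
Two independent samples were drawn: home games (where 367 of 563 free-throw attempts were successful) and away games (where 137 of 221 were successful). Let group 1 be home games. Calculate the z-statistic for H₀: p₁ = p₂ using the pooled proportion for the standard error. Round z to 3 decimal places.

z = 0.840

Sample proportions: p̂₁ = 367/563 = 0.65187 and p̂₂ = 137/221 = 0.61991.
Pooled p̂ = (367+137)/(563+221) = 504/784 = 0.64286.
Pooled SE = √[0.2295918·0.00630109] ≈ 0.038035.
z = 0.03196/0.038035 = 0.840.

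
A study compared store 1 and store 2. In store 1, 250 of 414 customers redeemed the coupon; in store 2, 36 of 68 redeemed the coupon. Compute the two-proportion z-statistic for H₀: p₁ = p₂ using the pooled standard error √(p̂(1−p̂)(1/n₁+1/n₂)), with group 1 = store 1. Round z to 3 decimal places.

z = 1.158

Sample proportions: p̂₁ = 250/414 = 0.60386 and p̂₂ = 36/68 = 0.52941.
Pooled p̂ = (250+36)/(414+68) = 286/482 = 0.59336.
SE = √[p̂(1−p̂)(1/n₁+1/n₂)] = √[0.59336·0.40664·(1/414+1/68)] ≈ 0.064274.
z = 0.07445/0.064274 = 1.158.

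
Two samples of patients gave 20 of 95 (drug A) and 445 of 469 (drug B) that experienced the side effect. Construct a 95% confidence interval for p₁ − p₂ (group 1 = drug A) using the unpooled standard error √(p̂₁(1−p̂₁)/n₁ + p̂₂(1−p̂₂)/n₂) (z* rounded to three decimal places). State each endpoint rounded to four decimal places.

(-0.8227, -0.6539)

p̂₁ = 20/95 = 0.21053, p̂₂ = 445/469 = 0.94883; p̂₁ − p̂₂ = -0.73830.
Unpooled SE = √(p̂₁(1−p̂₁)/n₁ + p̂₂(1−p̂₂)/n₂) = √(0.001749526 + 0.000103527) = 0.043047.
z* = 1.960 at the 95% level. Margin of error = 0.08437.
CI: -0.73830 ± 0.08437 = (-0.8227, -0.6539).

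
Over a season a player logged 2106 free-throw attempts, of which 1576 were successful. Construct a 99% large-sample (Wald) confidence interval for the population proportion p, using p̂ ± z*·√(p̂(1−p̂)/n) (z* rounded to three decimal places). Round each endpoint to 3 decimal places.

(0.724, 0.773)

p̂ = 1576/2106 = 0.74834.
Standard error of p̂: √(0.188328/2106) = √0.000089425 = 0.009456.
For 99% confidence, z* = 2.576.
Margin of error: 2.576 × 0.009456 = 0.02436.
So the interval runs from 0.724 to 0.773.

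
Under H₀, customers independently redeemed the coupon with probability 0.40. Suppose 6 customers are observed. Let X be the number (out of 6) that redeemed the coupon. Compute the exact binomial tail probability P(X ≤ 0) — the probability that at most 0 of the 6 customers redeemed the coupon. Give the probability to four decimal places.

X ~ Binomial(n=6, p=0.40).
P(X ≤ 0) = C(6,0)·0.40^0·0.60^6.
= 0.046656 = 0.0467.

P = 0.0467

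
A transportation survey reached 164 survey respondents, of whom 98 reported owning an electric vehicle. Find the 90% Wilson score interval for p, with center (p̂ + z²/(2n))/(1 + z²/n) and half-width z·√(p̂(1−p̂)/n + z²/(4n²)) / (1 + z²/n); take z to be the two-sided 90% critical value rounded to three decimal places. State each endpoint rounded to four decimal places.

p̂ = 98/164 = 0.59756; z = 1.645, so z² = 2.706025.
Denominator 1 + z²/n = 1 + 2.706025/164 = 1.016500.
Center = (0.59756 + 0.008250)/1.016500 = 0.59598.
Radicand: p̂(1−p̂)/n + z²/(4n²) = 0.001466353 + 0.000025153 = 0.001491506.
Half-width = z·√(radicand)/denom = 1.645·0.038620/1.016500 = 0.06250.
Interval: 0.59598 ± 0.06250 → (0.5335, 0.6585).

(0.5335, 0.6585)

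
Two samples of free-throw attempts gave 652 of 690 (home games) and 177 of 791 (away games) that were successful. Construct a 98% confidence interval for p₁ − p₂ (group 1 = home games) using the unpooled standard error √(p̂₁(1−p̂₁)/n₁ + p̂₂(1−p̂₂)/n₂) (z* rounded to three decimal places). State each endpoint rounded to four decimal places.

(0.6812, 0.7611)

p̂₁ = 0.94493, p̂₂ = 0.22377, so the observed difference is 0.72116.
SE = √(0.000075420 + 0.000219590) = √0.000295010 = 0.017176.
For 98% confidence, z* = 2.326. Margin = 2.326·0.017176 = 0.03995.
Interval: 0.72116 ± 0.03995 → (0.6812, 0.7611).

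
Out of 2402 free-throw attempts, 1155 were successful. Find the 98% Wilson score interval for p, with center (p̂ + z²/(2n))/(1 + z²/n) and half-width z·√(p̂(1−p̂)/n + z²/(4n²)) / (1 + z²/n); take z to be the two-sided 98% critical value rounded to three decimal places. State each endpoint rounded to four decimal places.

(0.4572, 0.5046)

p̂ = 1155/2402 = 0.48085; z = 2.326, so z² = 5.410276.
Denominator 1 + z²/n = 1 + 5.410276/2402 = 1.002252.
Adjusted center: (0.48085 + z²/(2n))/1.002252 = 0.48089.
Radicand: p̂(1−p̂)/n + z²/(4n²) = 0.000103927 + 0.000000234 = 0.000104161.
Half-width = z·√(radicand)/denom = 2.326·0.010206/1.002252 = 0.02369.
Interval: 0.48089 ± 0.02369 → (0.4572, 0.5046).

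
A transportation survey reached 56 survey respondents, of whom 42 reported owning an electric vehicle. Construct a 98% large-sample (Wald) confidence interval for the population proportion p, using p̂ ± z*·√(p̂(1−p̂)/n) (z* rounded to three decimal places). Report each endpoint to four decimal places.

With x = 42 successes in n = 56, p̂ = 0.75000.
SE = √(p̂(1−p̂)/n) = √(0.187500/56) = 0.057864.
For 98% confidence, z* = 2.326.
Margin = 2.326·0.057864 = 0.13459.
So the interval runs from 0.6154 to 0.8846.

(0.6154, 0.8846)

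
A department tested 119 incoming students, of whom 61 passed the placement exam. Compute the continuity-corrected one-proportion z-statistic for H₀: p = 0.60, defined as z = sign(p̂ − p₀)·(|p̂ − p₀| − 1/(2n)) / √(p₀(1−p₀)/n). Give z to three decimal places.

Sample proportion p̂ = 61/119 = 0.51261. p̂ − p₀ = -0.087395.
1/(2n) = 0.004202.
Corrected numerator: |-0.087395| − 0.004202 = 0.083193.
SE₀ = √(0.60·0.40/119) = 0.044909.
z = −0.083193/0.044909 = -1.852.

z = -1.852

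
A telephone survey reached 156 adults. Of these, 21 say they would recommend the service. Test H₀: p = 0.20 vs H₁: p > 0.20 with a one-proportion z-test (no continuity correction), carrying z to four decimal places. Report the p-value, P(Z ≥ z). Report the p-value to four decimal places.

Sample proportion p̂ = 21/156 = 0.13462.
Under H₀, SE = √(p₀(1−p₀)/n) = √(0.20·0.80/156) = √0.001025641 = 0.032026.
Test statistic (full precision, shown to 4 dp): z = (21/156 − 0.20)/SE₀ ≈ -2.0416.
From the standard normal, P(Z ≥ z) = 0.9794.

p-value = 0.9794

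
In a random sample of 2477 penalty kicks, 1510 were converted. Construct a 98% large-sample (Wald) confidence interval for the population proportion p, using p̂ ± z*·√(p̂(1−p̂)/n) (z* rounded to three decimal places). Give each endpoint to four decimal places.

(0.5868, 0.6324)

p̂ = 1510/2477 = 0.60961.
SE(p̂) = √(0.60961·0.39039/2477) = 0.009802.
For 98% confidence, z* = 2.326.
Margin of error: 2.326 × 0.009802 = 0.02280.
So the interval runs from 0.5868 to 0.6324.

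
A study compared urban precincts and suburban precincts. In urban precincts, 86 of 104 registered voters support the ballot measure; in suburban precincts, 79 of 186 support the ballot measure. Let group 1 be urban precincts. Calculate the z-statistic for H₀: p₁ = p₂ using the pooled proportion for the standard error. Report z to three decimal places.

z = 6.633

Sample proportions: p̂₁ = 86/104 = 0.82692 and p̂₂ = 79/186 = 0.42473.
Pooled p̂ = (86+79)/(104+186) = 165/290 = 0.56897.
Pooled SE = √[0.2452438·0.01499173] ≈ 0.060635.
z = 0.40219/0.060635 = 6.633.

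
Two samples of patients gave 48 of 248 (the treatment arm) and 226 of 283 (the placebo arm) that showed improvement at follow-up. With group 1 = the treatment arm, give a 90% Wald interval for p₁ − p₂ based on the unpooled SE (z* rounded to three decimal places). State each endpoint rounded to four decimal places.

p̂₁ = 0.19355, p̂₂ = 0.79859, so the observed difference is -0.60504.
SE = √(0.000629385 + 0.000568361) = √0.001197746 = 0.034608.
z* = 1.645 at the 90% level. Margin = 1.645·0.034608 = 0.05693.
CI: -0.60504 ± 0.05693 = (-0.6620, -0.5481).

(-0.6620, -0.5481)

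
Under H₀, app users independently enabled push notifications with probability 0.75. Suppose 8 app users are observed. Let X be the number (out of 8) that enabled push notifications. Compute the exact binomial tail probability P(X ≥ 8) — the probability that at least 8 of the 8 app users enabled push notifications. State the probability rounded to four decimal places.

X ~ Binomial(n=8, p=0.75).
P(X ≥ 8) = C(8,8)·0.75^8·0.25^0.
= 0.100113 = 0.1001.

P = 0.1001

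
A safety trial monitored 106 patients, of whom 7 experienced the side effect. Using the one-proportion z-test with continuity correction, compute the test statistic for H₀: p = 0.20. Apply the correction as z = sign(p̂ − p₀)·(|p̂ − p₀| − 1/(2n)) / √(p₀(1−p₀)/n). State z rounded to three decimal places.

z = -3.327

Sample proportion p̂ = 7/106 = 0.06604. p̂ − p₀ = -0.133962.
Continuity correction 1/(2n) = 1/212 = 0.004717.
Corrected numerator: |-0.133962| − 0.004717 = 0.129245.
Under H₀, SE = √(p₀(1−p₀)/n) = √(0.20·0.80/106) = √0.001509434 = 0.038851.
z = −0.129245/0.038851 = -3.327.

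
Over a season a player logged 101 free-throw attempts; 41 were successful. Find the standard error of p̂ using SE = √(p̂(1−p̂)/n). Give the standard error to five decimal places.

Sample proportion p̂ = 41/101 = 0.40594.
p̂(1−p̂) = 0.241153.
SE = √(0.241153/101) = √0.002387653 = 0.04886.

SE = 0.04886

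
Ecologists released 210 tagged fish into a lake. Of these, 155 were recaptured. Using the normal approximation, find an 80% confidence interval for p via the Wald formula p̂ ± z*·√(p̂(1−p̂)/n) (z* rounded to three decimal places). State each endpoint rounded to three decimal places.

With x = 155 successes in n = 210, p̂ = 0.73810.
SE(p̂) = √(0.73810·0.26190/210) = 0.030340.
z* = 1.282 at the 80% level.
Margin = 1.282·0.030340 = 0.03890.
CI: 0.73810 ± 0.03890 = (0.699, 0.777).

(0.699, 0.777)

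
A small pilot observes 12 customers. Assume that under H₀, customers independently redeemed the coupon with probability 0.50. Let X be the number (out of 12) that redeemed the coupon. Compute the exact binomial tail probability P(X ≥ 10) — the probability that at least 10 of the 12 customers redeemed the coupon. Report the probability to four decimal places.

P = 0.0193

X is binomial with n = 12 and p = 0.50.
P(X ≥ 10) = C(12,10)·0.50^10·0.50^2 + C(12,11)·0.50^11·0.50^1 + C(12,12)·0.50^12·0.50^0.
= 0.016113 + 0.002930 + 0.000244 = 0.0193.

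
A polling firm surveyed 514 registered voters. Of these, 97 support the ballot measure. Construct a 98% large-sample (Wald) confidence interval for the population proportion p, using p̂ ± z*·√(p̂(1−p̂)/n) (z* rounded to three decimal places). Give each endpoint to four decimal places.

(0.1486, 0.2289)

With x = 97 successes in n = 514, p̂ = 0.18872.
Standard error of p̂: √(0.153102/514) = √0.000297864 = 0.017259.
For 98% confidence, z* = 2.326.
Margin of error: 2.326 × 0.017259 = 0.04014.
CI: 0.18872 ± 0.04014 = (0.1486, 0.2289).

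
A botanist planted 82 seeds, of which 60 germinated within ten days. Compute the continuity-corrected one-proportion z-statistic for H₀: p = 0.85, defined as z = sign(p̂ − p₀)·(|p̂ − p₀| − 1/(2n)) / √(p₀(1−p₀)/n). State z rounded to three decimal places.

z = -2.845

p̂ = 60/82 = 0.73171. p̂ − p₀ = -0.118293.
Continuity correction 1/(2n) = 1/164 = 0.006098.
Corrected numerator: |-0.118293| − 0.006098 = 0.112195.
Under H₀, SE = √(p₀(1−p₀)/n) = √(0.85·0.15/82) = √0.001554878 = 0.039432.
z = (−)0.112195/0.039432 = -2.845.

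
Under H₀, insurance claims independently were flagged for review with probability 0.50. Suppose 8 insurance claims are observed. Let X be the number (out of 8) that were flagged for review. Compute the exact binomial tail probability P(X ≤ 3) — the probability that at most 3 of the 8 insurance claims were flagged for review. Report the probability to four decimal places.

P = 0.3633

X is binomial with n = 8 and p = 0.50.
P(X ≤ 3) = C(8,0)·0.50^0·0.50^8 + C(8,1)·0.50^1·0.50^7 + C(8,2)·0.50^2·0.50^6 + C(8,3)·0.50^3·0.50^5.
= 0.003906 + 0.031250 + 0.109375 + 0.218750 = 0.3633.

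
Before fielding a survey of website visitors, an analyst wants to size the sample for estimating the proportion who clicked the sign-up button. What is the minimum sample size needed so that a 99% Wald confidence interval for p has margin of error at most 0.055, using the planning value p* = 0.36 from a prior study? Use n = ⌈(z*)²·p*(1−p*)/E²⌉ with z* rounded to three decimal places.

z* = 2.576 at the 99% level.
p*(1−p*) = 0.2304.
(z*)²·p*(1−p*)/E² = 6.635776·0.2304/0.003025 = 505.416.
Rounding up, n = 506.

n = 506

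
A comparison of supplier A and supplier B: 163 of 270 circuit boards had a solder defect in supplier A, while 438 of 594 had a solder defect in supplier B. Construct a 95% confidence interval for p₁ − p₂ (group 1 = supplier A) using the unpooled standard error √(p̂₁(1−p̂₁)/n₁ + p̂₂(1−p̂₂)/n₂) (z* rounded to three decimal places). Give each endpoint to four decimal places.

p̂₁ = 163/270 = 0.60370, p̂₂ = 438/594 = 0.73737; p̂₁ − p̂₂ = -0.13367.
Unpooled SE = √(p̂₁(1−p̂₁)/n₁ + p̂₂(1−p̂₂)/n₂) = √(0.000886095 + 0.000326016) = 0.034815.
The 95% critical value is z* = 1.960. Margin = 1.960·0.034815 = 0.06824.
CI: -0.13367 ± 0.06824 = (-0.2019, -0.0654).

(-0.2019, -0.0654)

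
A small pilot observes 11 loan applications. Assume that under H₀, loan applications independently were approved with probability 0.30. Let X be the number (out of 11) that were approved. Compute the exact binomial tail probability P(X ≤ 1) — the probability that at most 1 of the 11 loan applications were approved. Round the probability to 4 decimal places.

X ~ Binomial(n=11, p=0.30).
P(X ≤ 1) = C(11,0)·0.30^0·0.70^11 + C(11,1)·0.30^1·0.70^10.
= 0.019773 + 0.093217 = 0.1130.

P = 0.1130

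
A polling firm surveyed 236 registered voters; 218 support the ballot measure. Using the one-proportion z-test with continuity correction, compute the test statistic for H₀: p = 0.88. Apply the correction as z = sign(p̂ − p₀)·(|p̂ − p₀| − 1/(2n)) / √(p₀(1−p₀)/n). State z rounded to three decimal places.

z = 1.967

Sample proportion p̂ = 218/236 = 0.92373. p̂ − p₀ = 0.043729.
1/(2n) = 0.002119.
Corrected numerator: |0.043729| − 0.002119 = 0.041610.
Under H₀, SE = √(p₀(1−p₀)/n) = √(0.88·0.12/236) = √0.000447458 = 0.021153.
z = +0.041610/0.021153 = 1.967.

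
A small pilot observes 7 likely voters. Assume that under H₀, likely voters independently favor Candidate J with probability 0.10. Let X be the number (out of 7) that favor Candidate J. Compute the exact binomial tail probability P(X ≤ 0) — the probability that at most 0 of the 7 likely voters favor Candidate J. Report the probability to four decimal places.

X ~ Binomial(n=7, p=0.10).
P(X ≤ 0) = C(7,0)·0.10^0·0.90^7.
= 0.478297 = 0.4783.

P = 0.4783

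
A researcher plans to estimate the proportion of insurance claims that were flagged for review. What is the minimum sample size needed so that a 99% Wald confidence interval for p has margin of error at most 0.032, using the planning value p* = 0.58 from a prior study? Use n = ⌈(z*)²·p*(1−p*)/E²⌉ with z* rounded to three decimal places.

z* = 2.576 at the 99% level.
p*(1−p*) = 0.2436.
(z*)²·p*(1−p*)/E² = 6.635776·0.2436/0.001024 = 1578.589.
Rounding up, n = 1579.

n = 1579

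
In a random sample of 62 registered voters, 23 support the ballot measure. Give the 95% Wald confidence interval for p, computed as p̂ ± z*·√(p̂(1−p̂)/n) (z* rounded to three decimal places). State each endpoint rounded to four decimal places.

(0.2507, 0.4912)

Sample proportion p̂ = 23/62 = 0.37097.
SE(p̂) = √(0.37097·0.62903/62) = 0.061349.
The 95% critical value is z* = 1.960.
Margin of error: 1.960 × 0.061349 = 0.12024.
So the interval runs from 0.2507 to 0.4912.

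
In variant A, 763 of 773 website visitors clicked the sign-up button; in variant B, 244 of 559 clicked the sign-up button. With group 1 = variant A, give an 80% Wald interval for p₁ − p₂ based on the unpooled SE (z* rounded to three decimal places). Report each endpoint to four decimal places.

p̂₁ = 763/773 = 0.98706, p̂₂ = 244/559 = 0.43649; p̂₁ − p̂₂ = 0.55057.
SE = √(0.000016519 + 0.000440012) = √0.000456531 = 0.021367.
For 80% confidence, z* = 1.282. Margin of error = 0.02739.
So the interval runs from 0.5232 to 0.5780.

(0.5232, 0.5780)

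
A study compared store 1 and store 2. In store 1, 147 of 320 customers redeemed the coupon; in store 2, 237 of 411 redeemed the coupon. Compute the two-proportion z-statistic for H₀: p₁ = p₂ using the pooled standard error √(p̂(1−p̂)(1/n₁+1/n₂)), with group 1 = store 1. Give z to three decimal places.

z = -3.150

Sample proportions: p̂₁ = 147/320 = 0.45937 and p̂₂ = 237/411 = 0.57664.
Pooling: p̂ = 384/731 = 0.52531.
SE = √[p̂(1−p̂)(1/n₁+1/n₂)] = √[0.52531·0.47469·(1/320+1/411)] ≈ 0.037229.
z = (p̂₁ − p̂₂)/SE = (0.45937 − 0.57664)/0.037229 = -0.11727/0.037229 = -3.150.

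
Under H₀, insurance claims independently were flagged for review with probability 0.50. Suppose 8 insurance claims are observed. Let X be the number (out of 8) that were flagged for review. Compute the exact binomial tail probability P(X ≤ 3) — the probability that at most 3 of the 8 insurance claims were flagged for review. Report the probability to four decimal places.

X ~ Binomial(n=8, p=0.50).
P(X ≤ 3) = C(8,0)·0.50^0·0.50^8 + C(8,1)·0.50^1·0.50^7 + C(8,2)·0.50^2·0.50^6 + C(8,3)·0.50^3·0.50^5.
= 0.003906 + 0.031250 + 0.109375 + 0.218750 = 0.3633.

P = 0.3633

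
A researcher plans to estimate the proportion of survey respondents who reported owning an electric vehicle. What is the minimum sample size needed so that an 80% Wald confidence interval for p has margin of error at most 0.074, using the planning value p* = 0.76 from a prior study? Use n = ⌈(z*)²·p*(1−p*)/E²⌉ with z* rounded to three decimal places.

z* = 1.282 at the 80% level.
p*(1−p*) = 0.76·0.24 = 0.1824.
Required n before rounding: 1.643524 × 0.1824 / 0.074² = 54.744.
⌈54.744⌉ = 55.

n = 55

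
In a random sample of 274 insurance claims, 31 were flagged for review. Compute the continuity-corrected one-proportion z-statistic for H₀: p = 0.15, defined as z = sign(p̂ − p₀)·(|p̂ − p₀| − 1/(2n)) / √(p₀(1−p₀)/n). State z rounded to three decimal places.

The sample proportion is 31/274 = 0.11314. p̂ − p₀ = -0.036861.
Continuity correction 1/(2n) = 1/548 = 0.001825.
Corrected numerator: |-0.036861| − 0.001825 = 0.035036.
SE₀ = √(0.15·0.85/274) = 0.021571.
z = −0.035036/0.021571 = -1.624.

z = -1.624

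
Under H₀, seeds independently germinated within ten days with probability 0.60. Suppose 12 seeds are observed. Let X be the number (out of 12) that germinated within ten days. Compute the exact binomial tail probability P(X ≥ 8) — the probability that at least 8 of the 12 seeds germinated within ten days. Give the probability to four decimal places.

P = 0.4382

X ~ Binomial(n=12, p=0.60).
P(X ≥ 8) = Σ_{j=8}^{12} C(12,j)·0.60^j·0.40^{12−j}.
= 0.212841 + 0.141894 + 0.063852 + 0.017414 + 0.002177 = 0.4382.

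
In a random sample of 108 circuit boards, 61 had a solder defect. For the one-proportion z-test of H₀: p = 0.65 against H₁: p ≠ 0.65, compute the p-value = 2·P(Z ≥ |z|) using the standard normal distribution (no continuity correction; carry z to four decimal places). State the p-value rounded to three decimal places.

The sample proportion is 61/108 = 0.56481.
SE₀ = √(0.65·0.35/108) = 0.045896.
Test statistic (full precision, shown to 4 dp): z = (61/108 − 0.65)/SE₀ ≈ -1.8560.
p-value = 2·P(Z ≥ |z|) with z = -1.8560 → 0.063.

p-value = 0.063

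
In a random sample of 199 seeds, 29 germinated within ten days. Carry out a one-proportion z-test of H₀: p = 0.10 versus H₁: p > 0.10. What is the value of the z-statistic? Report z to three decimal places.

z = 2.150

The sample proportion is 29/199 = 0.14573.
Null standard error: √(0.10·0.90/199) = √0.000452261 = 0.021266.
z = (0.14573 − 0.10)/0.021266 = 0.04573/0.021266 = 2.150.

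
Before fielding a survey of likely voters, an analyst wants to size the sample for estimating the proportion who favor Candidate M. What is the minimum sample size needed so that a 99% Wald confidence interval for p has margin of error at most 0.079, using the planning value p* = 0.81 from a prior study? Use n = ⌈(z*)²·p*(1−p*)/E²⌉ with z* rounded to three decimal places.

z* = 2.576 at the 99% level.
p*(1−p*) = 0.81·0.19 = 0.1539.
Required n before rounding: 6.635776 × 0.1539 / 0.079² = 163.635.
⌈163.635⌉ = 164.

n = 164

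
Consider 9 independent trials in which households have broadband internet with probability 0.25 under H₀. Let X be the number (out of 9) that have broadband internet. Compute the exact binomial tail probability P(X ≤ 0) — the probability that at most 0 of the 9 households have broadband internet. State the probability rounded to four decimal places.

P = 0.0751

X ~ Binomial(n=9, p=0.25).
P(X ≤ 0) = C(9,0)·0.25^0·0.75^9.
= 0.075085 = 0.0751.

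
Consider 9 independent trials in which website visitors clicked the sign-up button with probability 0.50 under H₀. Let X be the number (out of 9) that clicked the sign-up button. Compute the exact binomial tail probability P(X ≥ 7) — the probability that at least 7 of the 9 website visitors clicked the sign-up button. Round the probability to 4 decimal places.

X ~ Binomial(n=9, p=0.50).
P(X ≥ 7) = C(9,7)·0.50^7·0.50^2 + C(9,8)·0.50^8·0.50^1 + C(9,9)·0.50^9·0.50^0.
= 0.070312 + 0.017578 + 0.001953 = 0.0898.

P = 0.0898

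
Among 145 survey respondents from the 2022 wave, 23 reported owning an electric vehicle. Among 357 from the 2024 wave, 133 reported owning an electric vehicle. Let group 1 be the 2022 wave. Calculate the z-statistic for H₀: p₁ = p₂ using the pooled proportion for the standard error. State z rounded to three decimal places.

z = -4.694

Sample proportions: p̂₁ = 23/145 = 0.15862 and p̂₂ = 133/357 = 0.37255.
Pooled p̂ = (23+133)/(145+357) = 156/502 = 0.31076.
SE = √[p̂(1−p̂)(1/n₁+1/n₂)] = √[0.31076·0.68924·(1/145+1/357)] ≈ 0.045575.
z = (p̂₁ − p̂₂)/SE = (0.15862 − 0.37255)/0.045575 = -0.21393/0.045575 = -4.694.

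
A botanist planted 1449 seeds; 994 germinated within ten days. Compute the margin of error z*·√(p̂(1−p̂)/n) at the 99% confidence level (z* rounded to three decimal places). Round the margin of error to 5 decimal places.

The sample proportion is 994/1449 = 0.68599.
SE = √(p̂(1−p̂)/n) = √(0.215408/1449) = 0.012193.
The 99% critical value is z* = 2.576.
Margin of error = z*·SE = 2.576 × 0.012193 = 0.03141.

ME = 0.03141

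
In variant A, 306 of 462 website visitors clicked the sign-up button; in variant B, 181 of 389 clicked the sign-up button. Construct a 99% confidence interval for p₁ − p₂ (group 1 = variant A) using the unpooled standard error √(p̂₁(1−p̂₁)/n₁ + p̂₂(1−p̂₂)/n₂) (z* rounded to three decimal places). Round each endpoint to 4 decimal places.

p̂₁ = 0.66234, p̂₂ = 0.46530, so the observed difference is 0.19704.
SE = √(0.000484083 + 0.000639577) = √0.001123660 = 0.033521.
For 99% confidence, z* = 2.576. Margin of error = 0.08635.
CI: 0.19704 ± 0.08635 = (0.1107, 0.2834).

(0.1107, 0.2834)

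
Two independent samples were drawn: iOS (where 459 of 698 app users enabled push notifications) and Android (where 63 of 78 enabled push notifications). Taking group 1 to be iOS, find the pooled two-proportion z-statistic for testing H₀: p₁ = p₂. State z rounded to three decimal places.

Sample proportions: p̂₁ = 459/698 = 0.65759 and p̂₂ = 63/78 = 0.80769.
Pooled p̂ = (459+63)/(698+78) = 522/776 = 0.67268.
SE = √[p̂(1−p̂)(1/n₁+1/n₂)] = √[0.67268·0.32732·(1/698+1/78)] ≈ 0.056020.
z = (p̂₁ − p̂₂)/SE = (0.65759 − 0.80769)/0.056020 = -0.15010/0.056020 = -2.679.

z = -2.679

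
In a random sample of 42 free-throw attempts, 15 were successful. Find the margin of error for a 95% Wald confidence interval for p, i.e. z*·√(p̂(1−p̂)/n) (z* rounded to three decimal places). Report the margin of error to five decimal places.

ME = 0.14491

Sample proportion p̂ = 15/42 = 0.35714.
SE = √(p̂(1−p̂)/n) = √(0.229592/42) = 0.073936.
For 95% confidence, z* = 1.960.
So ME = 0.14491.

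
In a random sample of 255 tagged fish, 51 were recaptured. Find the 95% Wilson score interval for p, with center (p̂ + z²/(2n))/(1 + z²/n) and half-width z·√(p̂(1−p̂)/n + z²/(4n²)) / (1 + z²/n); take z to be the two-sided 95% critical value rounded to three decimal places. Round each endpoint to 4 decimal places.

(0.1555, 0.2534)

Here p̂ = 51/255 = 0.20000 and z = 1.960 (z² = 3.841600).
1 + z²/n = 1.015065.
Center = (0.20000 + 0.007533)/1.015065 = 0.20445.
Radicand: p̂(1−p̂)/n + z²/(4n²) = 0.000627451 + 0.000014770 = 0.000642221.
Half-width = z·√(radicand)/denom = 1.960·0.025342/1.015065 = 0.04893.
Interval: 0.20445 ± 0.04893 → (0.1555, 0.2534).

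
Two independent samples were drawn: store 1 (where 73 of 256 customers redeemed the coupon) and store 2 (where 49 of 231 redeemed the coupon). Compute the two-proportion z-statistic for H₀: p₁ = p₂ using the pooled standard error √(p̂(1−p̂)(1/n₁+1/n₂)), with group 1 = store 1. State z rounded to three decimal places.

z = 1.857

p̂₁ = 73/256 = 0.28516, p̂₂ = 49/231 = 0.21212.
Pooling: p̂ = 122/487 = 0.25051.
SE = √[p̂(1−p̂)(1/n₁+1/n₂)] = √[0.25051·0.74949·(1/256+1/231)] ≈ 0.039322.
z = (p̂₁ − p̂₂)/SE = (0.28516 − 0.21212)/0.039322 = 0.07304/0.039322 = 1.857.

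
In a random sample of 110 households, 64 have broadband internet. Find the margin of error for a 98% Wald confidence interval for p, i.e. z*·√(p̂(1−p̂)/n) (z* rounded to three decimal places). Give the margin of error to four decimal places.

p̂ = 64/110 = 0.58182.
SE(p̂) = √(0.58182·0.41818/110) = 0.047031.
z* = 2.326 at the 98% level.
Margin of error = z*·SE = 2.326 × 0.047031 = 0.1094.

ME = 0.1094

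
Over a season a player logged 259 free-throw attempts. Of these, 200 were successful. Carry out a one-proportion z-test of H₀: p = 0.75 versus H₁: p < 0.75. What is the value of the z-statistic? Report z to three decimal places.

p̂ = 200/259 = 0.77220.
Null standard error: √(0.75·0.25/259) = √0.000723938 = 0.026906.
Test statistic: z = 0.02220/0.026906 = 0.825.

z = 0.825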